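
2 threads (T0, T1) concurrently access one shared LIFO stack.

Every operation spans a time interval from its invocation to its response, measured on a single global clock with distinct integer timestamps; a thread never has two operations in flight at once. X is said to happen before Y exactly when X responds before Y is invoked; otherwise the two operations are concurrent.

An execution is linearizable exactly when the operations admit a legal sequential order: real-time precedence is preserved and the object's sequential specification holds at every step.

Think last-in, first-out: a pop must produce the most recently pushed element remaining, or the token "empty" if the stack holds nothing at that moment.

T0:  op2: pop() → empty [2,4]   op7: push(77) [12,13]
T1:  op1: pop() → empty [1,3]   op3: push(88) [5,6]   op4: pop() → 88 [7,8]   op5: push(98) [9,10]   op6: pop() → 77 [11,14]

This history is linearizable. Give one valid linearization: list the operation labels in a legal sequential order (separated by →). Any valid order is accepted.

op1 → op2 → op3 → op4 → op5 → op7 → op6

step 1: op1 pop() → empty — stack <>
step 2: op2 pop() → empty — stack <>
step 3: op3 push(88) — stack <88>
step 4: op4 pop() → 88 — stack <>
step 5: op5 push(98) — stack <98>
step 6: op7 push(77) — stack <98,77>
step 7: op6 pop() → 77 — stack <98>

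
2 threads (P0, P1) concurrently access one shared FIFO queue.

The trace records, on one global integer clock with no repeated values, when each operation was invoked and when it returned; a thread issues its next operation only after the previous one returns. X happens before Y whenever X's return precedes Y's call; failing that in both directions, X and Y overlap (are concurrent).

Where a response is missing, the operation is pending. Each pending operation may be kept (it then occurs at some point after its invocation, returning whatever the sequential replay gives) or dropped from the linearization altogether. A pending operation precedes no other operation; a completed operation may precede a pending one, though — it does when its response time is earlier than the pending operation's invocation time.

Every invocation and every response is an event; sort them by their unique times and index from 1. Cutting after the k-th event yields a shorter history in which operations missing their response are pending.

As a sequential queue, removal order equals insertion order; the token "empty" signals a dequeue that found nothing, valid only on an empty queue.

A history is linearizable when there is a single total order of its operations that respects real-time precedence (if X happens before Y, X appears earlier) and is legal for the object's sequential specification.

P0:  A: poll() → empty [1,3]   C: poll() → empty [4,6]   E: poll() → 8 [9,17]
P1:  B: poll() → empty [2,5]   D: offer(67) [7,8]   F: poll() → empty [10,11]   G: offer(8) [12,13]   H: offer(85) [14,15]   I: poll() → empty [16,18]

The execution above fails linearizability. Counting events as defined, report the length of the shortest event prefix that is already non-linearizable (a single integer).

a valid linearization of events 1..16 exists, for instance A, B, C, D, E, F, G, H:
after step 1 (A poll() → empty): queue <>
after step 2 (B poll() → empty): queue <>
after step 3 (C poll() → empty): queue <>
after step 4 (D offer(67)): queue <67>
after step 5 (E poll() (pending, included)): queue <>
after step 6 (F poll() → empty): queue <>
after step 7 (G offer(8)): queue <8>
after step 8 (H offer(85)): queue <8,85>
adding event 17 (E responds at 17) leaves no legal real-time order
including or dropping the 1 pending operation (I) in any combination fails
e.g. A, B, C, D, E, F, G, H (pending dropped): illegal at step 5, since E poll() → 8 cannot apply there
e.g. A, B, C, D, F, E, G, H (pending dropped): illegal at step 5, since F poll() → empty cannot apply there

17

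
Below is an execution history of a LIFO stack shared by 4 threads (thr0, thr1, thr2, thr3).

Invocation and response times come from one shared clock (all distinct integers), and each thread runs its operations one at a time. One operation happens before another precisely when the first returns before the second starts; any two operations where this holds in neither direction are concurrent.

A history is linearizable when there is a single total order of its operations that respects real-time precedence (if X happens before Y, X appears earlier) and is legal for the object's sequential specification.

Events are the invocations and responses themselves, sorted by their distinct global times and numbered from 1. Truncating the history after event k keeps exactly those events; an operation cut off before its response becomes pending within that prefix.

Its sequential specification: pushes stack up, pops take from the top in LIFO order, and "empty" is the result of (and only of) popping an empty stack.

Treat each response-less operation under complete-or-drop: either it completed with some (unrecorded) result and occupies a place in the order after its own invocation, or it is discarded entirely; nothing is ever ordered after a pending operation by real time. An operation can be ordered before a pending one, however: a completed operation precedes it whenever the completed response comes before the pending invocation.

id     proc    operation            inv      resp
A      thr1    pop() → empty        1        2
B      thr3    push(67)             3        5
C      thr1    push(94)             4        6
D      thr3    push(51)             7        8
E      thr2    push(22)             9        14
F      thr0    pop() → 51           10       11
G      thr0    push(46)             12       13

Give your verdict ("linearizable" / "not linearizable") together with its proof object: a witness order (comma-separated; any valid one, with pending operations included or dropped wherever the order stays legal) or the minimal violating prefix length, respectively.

step 1: A pop() → empty — stack <>
step 2: B push(67) — stack <67>
step 3: C push(94) — stack <67,94>
step 4: D push(51) — stack <67,94,51>
step 5: F pop() → 51 — stack <67,94>
step 6: E push(22) — stack <67,94,22>
step 7: G push(46) — stack <67,94,22,46>

linearizable — witness: A, B, C, D, F, E, G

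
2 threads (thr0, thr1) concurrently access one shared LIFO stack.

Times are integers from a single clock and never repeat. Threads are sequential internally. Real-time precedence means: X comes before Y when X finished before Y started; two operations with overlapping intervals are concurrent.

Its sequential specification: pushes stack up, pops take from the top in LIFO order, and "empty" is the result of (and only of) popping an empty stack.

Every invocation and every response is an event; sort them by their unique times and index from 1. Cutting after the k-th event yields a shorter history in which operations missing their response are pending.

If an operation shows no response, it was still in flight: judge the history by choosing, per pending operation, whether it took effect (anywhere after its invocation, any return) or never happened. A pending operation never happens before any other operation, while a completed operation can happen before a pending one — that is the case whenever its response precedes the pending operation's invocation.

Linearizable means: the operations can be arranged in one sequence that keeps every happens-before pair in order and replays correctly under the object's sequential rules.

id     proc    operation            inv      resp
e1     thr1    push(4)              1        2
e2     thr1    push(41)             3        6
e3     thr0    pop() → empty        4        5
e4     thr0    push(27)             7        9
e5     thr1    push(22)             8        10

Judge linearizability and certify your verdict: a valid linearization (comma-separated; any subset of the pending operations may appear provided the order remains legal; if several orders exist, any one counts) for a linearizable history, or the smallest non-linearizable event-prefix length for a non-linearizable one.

through event 4 a valid linearization exists; event 5 (e3 responding at time 5) ends that
the sole real-time-consistent order of 2 completed operations fails the LIFO stack replay
include/drop combinations of the 1 pending operation (e2) were all tried; none helps
for example e1, e3 (pending dropped) fails at step 2: e3 pop() → empty is not legal there

not linearizable — minimal violating prefix: 5 events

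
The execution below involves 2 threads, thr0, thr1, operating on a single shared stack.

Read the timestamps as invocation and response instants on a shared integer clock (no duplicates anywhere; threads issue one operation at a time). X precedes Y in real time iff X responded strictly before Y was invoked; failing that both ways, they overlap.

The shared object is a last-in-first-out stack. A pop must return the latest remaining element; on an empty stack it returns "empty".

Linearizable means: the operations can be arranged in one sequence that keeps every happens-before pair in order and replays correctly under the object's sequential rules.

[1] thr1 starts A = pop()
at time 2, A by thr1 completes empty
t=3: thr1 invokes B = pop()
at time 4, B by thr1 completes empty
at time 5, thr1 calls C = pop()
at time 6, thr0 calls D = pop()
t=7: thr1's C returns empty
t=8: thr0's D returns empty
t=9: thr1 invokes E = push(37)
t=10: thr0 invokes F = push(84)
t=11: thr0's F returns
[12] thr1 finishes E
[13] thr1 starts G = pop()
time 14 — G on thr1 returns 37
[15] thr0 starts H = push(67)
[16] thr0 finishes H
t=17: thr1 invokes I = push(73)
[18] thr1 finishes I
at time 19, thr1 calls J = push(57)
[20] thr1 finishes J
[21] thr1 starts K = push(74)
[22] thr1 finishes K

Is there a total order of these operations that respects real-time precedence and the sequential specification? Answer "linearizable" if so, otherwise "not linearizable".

witness order: A, B, C, D, F, E, G, H, I, J, K
1. A pop() → empty, leaving stack <>
2. B pop() → empty, leaving stack <>
3. C pop() → empty, leaving stack <>
4. D pop() → empty, leaving stack <>
5. F push(84), leaving stack <84>
6. E push(37), leaving stack <84,37>
7. G pop() → 37, leaving stack <84>
8. H push(67), leaving stack <84,67>
9. I push(73), leaving stack <84,67,73>
10. J push(57), leaving stack <84,67,73,57>
11. K push(74), leaving stack <84,67,73,57,74>

linearizable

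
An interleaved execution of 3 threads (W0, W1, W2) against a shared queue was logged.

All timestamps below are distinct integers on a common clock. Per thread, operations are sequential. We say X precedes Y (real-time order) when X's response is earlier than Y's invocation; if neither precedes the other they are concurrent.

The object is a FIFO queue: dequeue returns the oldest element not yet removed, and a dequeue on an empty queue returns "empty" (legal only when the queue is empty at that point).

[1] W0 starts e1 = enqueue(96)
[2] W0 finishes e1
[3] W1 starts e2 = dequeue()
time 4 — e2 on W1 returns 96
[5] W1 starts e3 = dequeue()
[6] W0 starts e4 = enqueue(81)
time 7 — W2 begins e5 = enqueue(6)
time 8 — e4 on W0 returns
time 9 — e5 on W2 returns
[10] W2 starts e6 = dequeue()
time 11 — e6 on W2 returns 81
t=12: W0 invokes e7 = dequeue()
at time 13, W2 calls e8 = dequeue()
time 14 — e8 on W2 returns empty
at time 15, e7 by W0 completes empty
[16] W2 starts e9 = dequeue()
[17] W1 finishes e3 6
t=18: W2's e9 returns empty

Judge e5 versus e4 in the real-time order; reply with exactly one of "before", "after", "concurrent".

e5 spans [7,9], e4 spans [6,8]
the intervals overlap in both directions

concurrent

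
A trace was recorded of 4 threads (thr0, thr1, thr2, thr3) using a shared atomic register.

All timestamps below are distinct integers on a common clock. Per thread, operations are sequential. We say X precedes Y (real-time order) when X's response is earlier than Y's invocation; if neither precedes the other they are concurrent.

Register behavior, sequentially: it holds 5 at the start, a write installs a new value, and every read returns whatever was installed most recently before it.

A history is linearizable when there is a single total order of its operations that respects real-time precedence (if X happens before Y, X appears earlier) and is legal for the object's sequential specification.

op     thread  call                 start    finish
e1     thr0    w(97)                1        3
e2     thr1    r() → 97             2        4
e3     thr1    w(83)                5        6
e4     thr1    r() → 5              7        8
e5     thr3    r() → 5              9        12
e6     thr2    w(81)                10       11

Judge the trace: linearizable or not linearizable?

prefix check: 1..7 passes, 1..8 fails once e4's time-8 response joins
no legal order exists: 2 real-time-consistent candidates over 4 completed atomic register operations, all rejected
e.g. e1, e2, e3, e4: illegal at step 4, since e4 r() → 5 cannot apply there
e.g. e2, e1, e3, e4: illegal at step 1, since e2 r() → 97 cannot apply there

not linearizable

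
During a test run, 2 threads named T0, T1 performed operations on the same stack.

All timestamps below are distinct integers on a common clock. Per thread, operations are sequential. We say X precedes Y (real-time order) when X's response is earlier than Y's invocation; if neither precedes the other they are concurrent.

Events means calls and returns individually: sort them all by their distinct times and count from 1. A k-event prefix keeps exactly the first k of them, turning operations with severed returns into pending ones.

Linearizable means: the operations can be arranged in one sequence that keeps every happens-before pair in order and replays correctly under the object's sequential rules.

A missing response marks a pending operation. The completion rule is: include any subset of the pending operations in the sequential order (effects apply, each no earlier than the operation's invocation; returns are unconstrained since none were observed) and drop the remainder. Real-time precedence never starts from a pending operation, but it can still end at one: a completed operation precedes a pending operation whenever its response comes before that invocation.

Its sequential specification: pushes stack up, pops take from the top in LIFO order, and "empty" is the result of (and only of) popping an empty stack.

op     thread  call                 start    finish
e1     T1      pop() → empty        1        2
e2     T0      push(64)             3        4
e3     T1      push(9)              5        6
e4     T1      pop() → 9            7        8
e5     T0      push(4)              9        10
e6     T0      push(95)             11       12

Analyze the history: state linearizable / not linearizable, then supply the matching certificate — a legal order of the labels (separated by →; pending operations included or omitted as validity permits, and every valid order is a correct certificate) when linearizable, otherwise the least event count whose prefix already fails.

linearizable — witness: e1 → e2 → e3 → e4 → e5 → e6

after step 1 (e1 pop() → empty): stack <>
after step 2 (e2 push(64)): stack <64>
after step 3 (e3 push(9)): stack <64,9>
after step 4 (e4 pop() → 9): stack <64>
after step 5 (e5 push(4)): stack <64,4>
after step 6 (e6 push(95)): stack <64,4,95>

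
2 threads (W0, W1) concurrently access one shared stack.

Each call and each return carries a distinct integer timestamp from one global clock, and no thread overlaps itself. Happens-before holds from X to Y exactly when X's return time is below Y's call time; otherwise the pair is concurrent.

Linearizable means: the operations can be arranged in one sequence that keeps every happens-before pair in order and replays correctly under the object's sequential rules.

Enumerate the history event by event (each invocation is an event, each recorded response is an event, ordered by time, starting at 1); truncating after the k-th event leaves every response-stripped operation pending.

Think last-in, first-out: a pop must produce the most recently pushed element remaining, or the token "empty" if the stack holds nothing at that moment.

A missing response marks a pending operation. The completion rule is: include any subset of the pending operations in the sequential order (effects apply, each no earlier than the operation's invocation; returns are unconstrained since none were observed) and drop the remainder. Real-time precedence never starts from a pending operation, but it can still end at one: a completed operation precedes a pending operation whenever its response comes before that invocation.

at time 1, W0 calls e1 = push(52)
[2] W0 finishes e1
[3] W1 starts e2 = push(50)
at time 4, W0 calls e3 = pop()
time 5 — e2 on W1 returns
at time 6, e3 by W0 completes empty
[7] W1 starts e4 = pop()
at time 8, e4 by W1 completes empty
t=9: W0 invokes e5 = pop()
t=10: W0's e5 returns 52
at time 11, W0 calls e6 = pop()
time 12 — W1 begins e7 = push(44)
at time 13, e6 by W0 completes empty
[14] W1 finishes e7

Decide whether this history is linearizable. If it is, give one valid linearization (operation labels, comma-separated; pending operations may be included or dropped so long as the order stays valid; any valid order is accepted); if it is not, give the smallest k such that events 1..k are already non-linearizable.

not linearizable — minimal violating prefix: 6 events

events 1..5 are fine; event 6 — the response of e3 at time 6 — makes the prefix non-linearizable
no legal order exists: 2 real-time-consistent candidates over 3 completed stack operations, all rejected
take e1, e2, e3: step 3 already fails, because e3 pop() → empty cannot occur there
take e1, e3, e2: step 2 already fails, because e3 pop() → empty cannot occur there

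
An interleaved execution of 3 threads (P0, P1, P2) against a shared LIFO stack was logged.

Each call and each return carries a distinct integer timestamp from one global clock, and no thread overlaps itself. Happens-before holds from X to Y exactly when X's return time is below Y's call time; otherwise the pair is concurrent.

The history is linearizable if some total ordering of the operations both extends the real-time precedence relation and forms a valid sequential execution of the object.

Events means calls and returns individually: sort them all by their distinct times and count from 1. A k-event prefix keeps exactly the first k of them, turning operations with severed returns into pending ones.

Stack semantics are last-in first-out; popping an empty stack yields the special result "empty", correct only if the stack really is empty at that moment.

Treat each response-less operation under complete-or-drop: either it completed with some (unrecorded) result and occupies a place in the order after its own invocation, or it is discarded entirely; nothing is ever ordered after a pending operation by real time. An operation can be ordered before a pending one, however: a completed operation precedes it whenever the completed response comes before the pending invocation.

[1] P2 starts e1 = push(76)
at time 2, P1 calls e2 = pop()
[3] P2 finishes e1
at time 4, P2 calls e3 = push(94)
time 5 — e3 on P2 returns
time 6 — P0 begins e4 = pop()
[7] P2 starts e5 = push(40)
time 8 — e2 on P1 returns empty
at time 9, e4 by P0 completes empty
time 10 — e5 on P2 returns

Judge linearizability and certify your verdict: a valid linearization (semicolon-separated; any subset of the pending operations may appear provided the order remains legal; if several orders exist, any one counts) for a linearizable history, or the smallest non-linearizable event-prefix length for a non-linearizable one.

not linearizable — minimal violating prefix: 9 events

events 1..8 are fine; event 9 — the response of e4 at time 9 — makes the prefix non-linearizable
no legal order exists: 4 real-time-consistent candidates over 4 completed LIFO stack operations, all rejected
no escape via the 1 pending operation (e5): every completion choice fails
take e1, e2, e3, e4 (pending dropped): step 2 already fails, because e2 pop() → empty cannot occur there
take e1, e3, e2, e4 (pending dropped): step 3 already fails, because e2 pop() → empty cannot occur there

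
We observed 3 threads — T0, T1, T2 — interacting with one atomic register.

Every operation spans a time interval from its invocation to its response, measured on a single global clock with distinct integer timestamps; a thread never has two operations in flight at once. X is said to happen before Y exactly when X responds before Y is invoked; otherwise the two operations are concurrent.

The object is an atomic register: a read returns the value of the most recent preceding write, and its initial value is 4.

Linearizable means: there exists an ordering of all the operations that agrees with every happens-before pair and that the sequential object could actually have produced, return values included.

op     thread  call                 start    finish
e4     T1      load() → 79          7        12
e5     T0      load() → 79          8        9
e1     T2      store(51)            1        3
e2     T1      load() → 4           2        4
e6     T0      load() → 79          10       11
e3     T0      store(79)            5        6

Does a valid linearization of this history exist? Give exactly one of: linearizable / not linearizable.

linearizable

witness order: e2, e1, e3, e4, e5, e6
step 1: e2 load() → 4 — value 4
step 2: e1 store(51) — value 51
step 3: e3 store(79) — value 79
step 4: e4 load() → 79 — value 79
step 5: e5 load() → 79 — value 79
step 6: e6 load() → 79 — value 79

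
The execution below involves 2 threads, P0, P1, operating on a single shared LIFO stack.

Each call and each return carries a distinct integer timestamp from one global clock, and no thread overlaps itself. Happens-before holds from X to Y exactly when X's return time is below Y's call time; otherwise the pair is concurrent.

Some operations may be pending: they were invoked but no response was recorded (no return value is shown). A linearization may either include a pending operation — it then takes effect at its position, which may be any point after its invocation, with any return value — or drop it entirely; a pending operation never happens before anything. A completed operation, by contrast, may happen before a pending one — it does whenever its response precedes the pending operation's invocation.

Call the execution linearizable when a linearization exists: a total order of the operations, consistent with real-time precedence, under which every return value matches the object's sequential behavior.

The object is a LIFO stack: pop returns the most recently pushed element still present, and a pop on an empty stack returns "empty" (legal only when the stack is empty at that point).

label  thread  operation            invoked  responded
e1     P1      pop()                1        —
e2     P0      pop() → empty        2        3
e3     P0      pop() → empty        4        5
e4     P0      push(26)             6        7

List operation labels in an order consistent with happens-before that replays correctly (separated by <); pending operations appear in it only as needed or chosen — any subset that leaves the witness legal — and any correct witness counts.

e1 < e2 < e3 < e4

after step 1 (e1 pop() (pending, included)): stack <>
after step 2 (e2 pop() → empty): stack <>
after step 3 (e3 pop() → empty): stack <>
after step 4 (e4 push(26)): stack <26>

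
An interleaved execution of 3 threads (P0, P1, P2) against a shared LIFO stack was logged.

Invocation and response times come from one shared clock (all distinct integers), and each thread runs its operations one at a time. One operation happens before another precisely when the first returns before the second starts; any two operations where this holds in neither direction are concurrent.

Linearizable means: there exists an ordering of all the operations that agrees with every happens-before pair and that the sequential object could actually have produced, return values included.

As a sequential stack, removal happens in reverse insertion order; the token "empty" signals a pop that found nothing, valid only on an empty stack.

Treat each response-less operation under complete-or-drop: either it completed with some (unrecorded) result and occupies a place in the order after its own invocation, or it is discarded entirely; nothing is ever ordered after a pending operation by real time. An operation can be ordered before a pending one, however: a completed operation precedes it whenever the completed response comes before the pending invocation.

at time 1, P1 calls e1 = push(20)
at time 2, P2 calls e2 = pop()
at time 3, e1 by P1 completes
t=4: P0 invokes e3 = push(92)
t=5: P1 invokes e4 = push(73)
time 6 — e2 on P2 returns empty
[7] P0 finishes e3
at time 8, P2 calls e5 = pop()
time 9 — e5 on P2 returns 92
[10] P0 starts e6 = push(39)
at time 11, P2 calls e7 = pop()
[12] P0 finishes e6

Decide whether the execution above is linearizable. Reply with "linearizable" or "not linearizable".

one valid linearization: e2, e1, e3, e5, e4, e6
after step 1 (e2 pop() → empty): stack <>
after step 2 (e1 push(20)): stack <20>
after step 3 (e3 push(92)): stack <20,92>
after step 4 (e5 pop() → 92): stack <20>
after step 5 (e4 push(73) (pending, included)): stack <20,73>
after step 6 (e6 push(39)): stack <20,73,39>

linearizable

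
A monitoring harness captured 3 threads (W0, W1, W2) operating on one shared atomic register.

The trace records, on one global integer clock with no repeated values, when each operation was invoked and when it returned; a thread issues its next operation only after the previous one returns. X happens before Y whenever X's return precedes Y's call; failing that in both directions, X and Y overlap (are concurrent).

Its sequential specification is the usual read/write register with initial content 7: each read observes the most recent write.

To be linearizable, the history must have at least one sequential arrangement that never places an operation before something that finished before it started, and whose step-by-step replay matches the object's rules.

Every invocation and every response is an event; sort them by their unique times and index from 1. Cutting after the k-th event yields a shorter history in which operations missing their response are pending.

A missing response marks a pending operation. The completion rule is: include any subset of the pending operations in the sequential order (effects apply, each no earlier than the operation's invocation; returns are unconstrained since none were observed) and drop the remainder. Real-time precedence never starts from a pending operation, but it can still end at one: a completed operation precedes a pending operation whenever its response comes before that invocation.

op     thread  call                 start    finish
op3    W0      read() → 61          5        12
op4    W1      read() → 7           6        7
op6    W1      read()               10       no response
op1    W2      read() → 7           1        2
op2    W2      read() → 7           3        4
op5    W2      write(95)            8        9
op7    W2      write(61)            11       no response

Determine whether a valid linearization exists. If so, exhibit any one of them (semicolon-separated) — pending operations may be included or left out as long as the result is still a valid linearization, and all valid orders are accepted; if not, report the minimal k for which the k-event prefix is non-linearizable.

linearizable — witness: op1; op2; op4; op5; op6; op7; op3

after step 1 (op1 read() → 7): value 7
after step 2 (op2 read() → 7): value 7
after step 3 (op4 read() → 7): value 7
after step 4 (op5 write(95)): value 95
after step 5 (op6 read() (pending, included)): value 95
after step 6 (op7 write(61) (pending, included)): value 61
after step 7 (op3 read() → 61): value 61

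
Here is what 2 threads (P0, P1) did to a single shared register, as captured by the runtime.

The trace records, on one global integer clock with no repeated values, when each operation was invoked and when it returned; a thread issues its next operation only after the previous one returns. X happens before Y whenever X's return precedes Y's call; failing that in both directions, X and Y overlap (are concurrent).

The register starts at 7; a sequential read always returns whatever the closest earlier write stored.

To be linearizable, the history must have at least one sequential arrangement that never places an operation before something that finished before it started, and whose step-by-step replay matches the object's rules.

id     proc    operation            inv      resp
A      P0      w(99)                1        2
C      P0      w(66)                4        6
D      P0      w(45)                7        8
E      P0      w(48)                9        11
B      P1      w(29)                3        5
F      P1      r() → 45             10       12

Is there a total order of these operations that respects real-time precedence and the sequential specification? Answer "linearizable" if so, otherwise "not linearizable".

a witness: A, B, C, D, F, E
step 1: A w(99) — value 99
step 2: B w(29) — value 29
step 3: C w(66) — value 66
step 4: D w(45) — value 45
step 5: F r() → 45 — value 45
step 6: E w(48) — value 48

linearizable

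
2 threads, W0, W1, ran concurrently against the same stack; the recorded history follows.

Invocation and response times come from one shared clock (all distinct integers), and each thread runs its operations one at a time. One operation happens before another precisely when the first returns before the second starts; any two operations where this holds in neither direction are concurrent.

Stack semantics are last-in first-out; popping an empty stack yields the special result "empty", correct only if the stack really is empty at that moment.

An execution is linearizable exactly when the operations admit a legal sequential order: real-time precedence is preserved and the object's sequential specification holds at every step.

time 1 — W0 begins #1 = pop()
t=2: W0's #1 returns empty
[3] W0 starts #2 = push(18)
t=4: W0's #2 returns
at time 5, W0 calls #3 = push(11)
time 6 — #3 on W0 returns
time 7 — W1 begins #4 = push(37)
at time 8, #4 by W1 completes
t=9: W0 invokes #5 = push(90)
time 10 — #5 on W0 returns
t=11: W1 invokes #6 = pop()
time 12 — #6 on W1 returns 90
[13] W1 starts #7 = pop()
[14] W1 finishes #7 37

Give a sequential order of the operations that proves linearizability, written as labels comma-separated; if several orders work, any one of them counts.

after step 1 (#1 pop() → empty): stack <>
after step 2 (#2 push(18)): stack <18>
after step 3 (#3 push(11)): stack <18,11>
after step 4 (#4 push(37)): stack <18,11,37>
after step 5 (#5 push(90)): stack <18,11,37,90>
after step 6 (#6 pop() → 90): stack <18,11,37>
after step 7 (#7 pop() → 37): stack <18,11>

#1, #2, #3, #4, #5, #6, #7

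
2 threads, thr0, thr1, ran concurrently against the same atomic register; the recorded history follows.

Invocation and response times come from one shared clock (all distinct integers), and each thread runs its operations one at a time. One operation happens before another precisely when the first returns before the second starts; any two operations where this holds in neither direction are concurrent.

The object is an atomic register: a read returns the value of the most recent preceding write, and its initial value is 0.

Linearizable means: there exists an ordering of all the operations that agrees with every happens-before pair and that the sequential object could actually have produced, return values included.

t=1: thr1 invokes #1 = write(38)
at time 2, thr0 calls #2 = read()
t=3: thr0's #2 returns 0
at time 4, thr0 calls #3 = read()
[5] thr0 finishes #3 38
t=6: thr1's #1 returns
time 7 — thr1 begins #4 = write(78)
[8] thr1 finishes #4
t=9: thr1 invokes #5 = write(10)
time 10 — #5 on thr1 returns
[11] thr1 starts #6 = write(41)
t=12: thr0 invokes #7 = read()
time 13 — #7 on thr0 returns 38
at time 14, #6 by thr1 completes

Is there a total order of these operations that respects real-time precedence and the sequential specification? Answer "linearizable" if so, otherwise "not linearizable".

not linearizable

the violation lands at event 13, #7's response at time 13: events 1..12 linearize, events 1..13 do not
no legal order exists: 3 real-time-consistent candidates over 6 completed atomic register operations, all rejected
no completion choice of the 1 pending operation (#6) rescues it — every subset was tried
for example #1, #2, #3, #4, #5, #7 (pending dropped) fails at step 2: #2 read() → 0 is not legal there
for example #2, #1, #3, #4, #5, #7 (pending dropped) fails at step 6: #7 read() → 38 is not legal there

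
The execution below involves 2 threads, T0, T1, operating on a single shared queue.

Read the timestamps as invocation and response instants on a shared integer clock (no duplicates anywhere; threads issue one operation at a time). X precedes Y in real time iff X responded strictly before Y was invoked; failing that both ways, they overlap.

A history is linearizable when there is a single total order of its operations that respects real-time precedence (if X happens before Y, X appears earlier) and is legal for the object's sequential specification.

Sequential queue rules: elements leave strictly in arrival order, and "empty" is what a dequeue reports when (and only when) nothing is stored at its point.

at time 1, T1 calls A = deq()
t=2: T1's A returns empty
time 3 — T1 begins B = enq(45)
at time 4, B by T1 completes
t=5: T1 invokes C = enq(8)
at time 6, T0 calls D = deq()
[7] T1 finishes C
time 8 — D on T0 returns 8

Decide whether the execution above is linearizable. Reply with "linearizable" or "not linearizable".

not linearizable

cut after 7 events: linearizable; cut after 8 events (D responds, time 8): not linearizable
every one of the 2 real-time-consistent orders over 4 completed queue ops fails the sequential spec
e.g. A, B, C, D: illegal at step 4, since D deq() → 8 cannot apply there
e.g. A, B, D, C: illegal at step 3, since D deq() → 8 cannot apply there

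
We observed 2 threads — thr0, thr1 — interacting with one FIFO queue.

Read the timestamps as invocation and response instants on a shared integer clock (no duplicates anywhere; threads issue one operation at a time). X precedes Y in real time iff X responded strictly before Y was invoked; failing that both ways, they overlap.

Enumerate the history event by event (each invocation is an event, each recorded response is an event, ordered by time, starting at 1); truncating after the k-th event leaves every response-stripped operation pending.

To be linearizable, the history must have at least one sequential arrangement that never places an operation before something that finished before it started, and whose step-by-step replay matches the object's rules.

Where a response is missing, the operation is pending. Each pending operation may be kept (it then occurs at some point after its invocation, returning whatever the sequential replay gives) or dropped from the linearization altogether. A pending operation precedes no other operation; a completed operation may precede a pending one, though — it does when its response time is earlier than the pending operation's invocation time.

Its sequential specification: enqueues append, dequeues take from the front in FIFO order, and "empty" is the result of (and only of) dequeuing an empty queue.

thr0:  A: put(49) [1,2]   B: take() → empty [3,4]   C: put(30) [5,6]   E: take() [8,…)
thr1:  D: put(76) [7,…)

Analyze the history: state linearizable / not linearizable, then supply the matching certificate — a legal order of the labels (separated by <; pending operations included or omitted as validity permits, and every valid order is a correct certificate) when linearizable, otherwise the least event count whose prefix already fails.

not linearizable — minimal violating prefix: 4 events

prefix check: 1..3 passes, 1..4 fails once B's time-4 response joins
one real-time candidate order over the 2 completed operations — the FIFO queue replay rejects it
one such order, A, B, breaks at step 2 where B take() → empty is illegal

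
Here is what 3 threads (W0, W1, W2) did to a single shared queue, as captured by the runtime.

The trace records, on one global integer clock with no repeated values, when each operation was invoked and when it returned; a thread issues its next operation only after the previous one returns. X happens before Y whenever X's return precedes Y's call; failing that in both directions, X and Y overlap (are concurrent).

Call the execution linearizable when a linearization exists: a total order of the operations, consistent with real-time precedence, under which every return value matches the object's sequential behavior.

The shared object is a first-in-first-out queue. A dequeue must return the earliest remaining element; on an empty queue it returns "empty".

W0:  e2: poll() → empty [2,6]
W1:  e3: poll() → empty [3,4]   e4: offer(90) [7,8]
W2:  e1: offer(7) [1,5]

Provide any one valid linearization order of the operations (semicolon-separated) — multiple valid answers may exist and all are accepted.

e2; e3; e1; e4

1. e2 poll() → empty, leaving queue <>
2. e3 poll() → empty, leaving queue <>
3. e1 offer(7), leaving queue <7>
4. e4 offer(90), leaving queue <7,90>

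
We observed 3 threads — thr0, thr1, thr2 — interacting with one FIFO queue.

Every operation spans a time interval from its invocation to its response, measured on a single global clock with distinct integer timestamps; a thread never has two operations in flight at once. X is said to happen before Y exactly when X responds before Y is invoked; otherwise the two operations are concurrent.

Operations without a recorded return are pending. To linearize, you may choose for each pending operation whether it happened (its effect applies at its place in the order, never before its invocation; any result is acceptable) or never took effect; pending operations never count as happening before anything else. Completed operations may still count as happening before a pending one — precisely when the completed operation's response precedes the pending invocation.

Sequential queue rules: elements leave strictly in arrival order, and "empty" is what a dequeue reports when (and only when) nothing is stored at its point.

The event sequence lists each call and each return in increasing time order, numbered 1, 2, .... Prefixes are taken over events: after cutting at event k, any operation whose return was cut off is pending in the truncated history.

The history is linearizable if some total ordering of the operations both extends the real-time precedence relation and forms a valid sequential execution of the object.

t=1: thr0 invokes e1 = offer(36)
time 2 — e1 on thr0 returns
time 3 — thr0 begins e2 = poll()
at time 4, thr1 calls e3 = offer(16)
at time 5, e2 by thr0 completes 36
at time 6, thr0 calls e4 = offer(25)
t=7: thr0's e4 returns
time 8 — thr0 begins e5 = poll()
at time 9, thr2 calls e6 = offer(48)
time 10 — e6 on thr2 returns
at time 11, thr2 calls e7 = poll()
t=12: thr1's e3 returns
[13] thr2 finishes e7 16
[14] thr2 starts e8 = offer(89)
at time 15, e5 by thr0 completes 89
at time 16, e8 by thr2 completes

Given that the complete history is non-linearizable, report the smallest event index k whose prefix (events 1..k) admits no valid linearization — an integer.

events 1..14 are still linearizable — one witness is e1, e2, e3, e4, e6, e7:
after step 1 (e1 offer(36)): queue <36>
after step 2 (e2 poll() → 36): queue <>
after step 3 (e3 offer(16)): queue <16>
after step 4 (e4 offer(25)): queue <16,25>
after step 5 (e6 offer(48)): queue <16,25,48>
after step 6 (e7 poll() → 16): queue <25,48>
event 15 — e5's response, time 15 — after it, nothing linearizes
include/drop combinations of the 1 pending operation (e8) were all tried; none helps
for example e1, e2, e3, e4, e5, e6, e7 (pending dropped) fails at step 5: e5 poll() → 89 is not legal there
for example e1, e2, e3, e4, e6, e5, e7 (pending dropped) fails at step 6: e5 poll() → 89 is not legal there

15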